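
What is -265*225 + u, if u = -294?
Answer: -59919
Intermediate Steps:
-265*225 + u = -265*225 - 294 = -59625 - 294 = -59919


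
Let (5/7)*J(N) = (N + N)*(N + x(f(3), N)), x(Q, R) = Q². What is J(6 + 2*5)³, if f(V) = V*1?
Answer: 1404928000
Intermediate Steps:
f(V) = V
J(N) = 14*N*(9 + N)/5 (J(N) = 7*((N + N)*(N + 3²))/5 = 7*((2*N)*(N + 9))/5 = 7*((2*N)*(9 + N))/5 = 7*(2*N*(9 + N))/5 = 14*N*(9 + N)/5)
J(6 + 2*5)³ = (14*(6 + 2*5)*(9 + (6 + 2*5))/5)³ = (14*(6 + 10)*(9 + (6 + 10))/5)³ = ((14/5)*16*(9 + 16))³ = ((14/5)*16*25)³ = 1120³ = 1404928000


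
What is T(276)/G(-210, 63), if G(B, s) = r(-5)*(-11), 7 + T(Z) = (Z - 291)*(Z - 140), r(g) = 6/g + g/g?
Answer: -10235/11 ≈ -930.45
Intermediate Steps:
r(g) = 1 + 6/g (r(g) = 6/g + 1 = 1 + 6/g)
T(Z) = -7 + (-291 + Z)*(-140 + Z) (T(Z) = -7 + (Z - 291)*(Z - 140) = -7 + (-291 + Z)*(-140 + Z))
G(B, s) = 11/5 (G(B, s) = ((6 - 5)/(-5))*(-11) = -⅕*1*(-11) = -⅕*(-11) = 11/5)
T(276)/G(-210, 63) = (40733 + 276² - 431*276)/(11/5) = (40733 + 76176 - 118956)*(5/11) = -2047*5/11 = -10235/11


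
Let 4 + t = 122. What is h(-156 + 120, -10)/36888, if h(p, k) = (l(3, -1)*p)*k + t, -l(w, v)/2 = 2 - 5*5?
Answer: 8339/18444 ≈ 0.45213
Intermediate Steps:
t = 118 (t = -4 + 122 = 118)
l(w, v) = 46 (l(w, v) = -2*(2 - 5*5) = -2*(2 - 25) = -2*(-23) = 46)
h(p, k) = 118 + 46*k*p (h(p, k) = (46*p)*k + 118 = 46*k*p + 118 = 118 + 46*k*p)
h(-156 + 120, -10)/36888 = (118 + 46*(-10)*(-156 + 120))/36888 = (118 + 46*(-10)*(-36))*(1/36888) = (118 + 16560)*(1/36888) = 16678*(1/36888) = 8339/18444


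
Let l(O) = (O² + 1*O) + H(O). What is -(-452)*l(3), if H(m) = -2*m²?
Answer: -2712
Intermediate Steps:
l(O) = O - O² (l(O) = (O² + 1*O) - 2*O² = (O² + O) - 2*O² = (O + O²) - 2*O² = O - O²)
-(-452)*l(3) = -(-452)*3*(1 - 1*3) = -(-452)*3*(1 - 3) = -(-452)*3*(-2) = -(-452)*(-6) = -1*2712 = -2712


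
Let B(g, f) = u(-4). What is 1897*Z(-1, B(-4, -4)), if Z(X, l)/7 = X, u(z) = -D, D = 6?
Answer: -13279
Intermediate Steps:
u(z) = -6 (u(z) = -1*6 = -6)
B(g, f) = -6
Z(X, l) = 7*X
1897*Z(-1, B(-4, -4)) = 1897*(7*(-1)) = 1897*(-7) = -13279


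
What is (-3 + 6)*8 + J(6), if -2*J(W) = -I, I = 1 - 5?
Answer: 22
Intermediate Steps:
I = -4
J(W) = -2 (J(W) = -(-1)*(-4)/2 = -½*4 = -2)
(-3 + 6)*8 + J(6) = (-3 + 6)*8 - 2 = 3*8 - 2 = 24 - 2 = 22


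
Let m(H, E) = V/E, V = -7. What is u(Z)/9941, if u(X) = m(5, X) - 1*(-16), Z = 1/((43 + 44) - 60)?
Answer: -173/9941 ≈ -0.017403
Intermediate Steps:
Z = 1/27 (Z = 1/(87 - 60) = 1/27 ≈ 0.037037)
m(H, E) = -7/E
u(X) = 16 - 7/X (u(X) = -7/X - 1*(-16) = -7/X + 16 = 16 - 7/X)
u(Z)/9941 = (16 - 7/1/27)/9941 = (16 - 7*27)*(1/9941) = (16 - 189)*(1/9941) = -173*1/9941 = -173/9941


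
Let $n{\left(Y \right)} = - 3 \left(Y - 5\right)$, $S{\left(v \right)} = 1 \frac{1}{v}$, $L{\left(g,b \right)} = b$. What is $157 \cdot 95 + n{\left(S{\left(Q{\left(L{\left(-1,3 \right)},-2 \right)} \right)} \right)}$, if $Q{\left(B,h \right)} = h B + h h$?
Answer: $\frac{29863}{2} \approx 14932.0$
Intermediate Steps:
$Q{\left(B,h \right)} = h^{2} + B h$ ($Q{\left(B,h \right)} = B h + h^{2} = h^{2} + B h$)
$S{\left(v \right)} = \frac{1}{v}$
$n{\left(Y \right)} = 15 - 3 Y$ ($n{\left(Y \right)} = - 3 \left(-5 + Y\right) = 15 - 3 Y$)
$157 \cdot 95 + n{\left(S{\left(Q{\left(L{\left(-1,3 \right)},-2 \right)} \right)} \right)} = 157 \cdot 95 + \left(15 - \frac{3}{\left(-2\right) \left(3 - 2\right)}\right) = 14915 + \left(15 - \frac{3}{\left(-2\right) 1}\right) = 14915 + \left(15 - \frac{3}{-2}\right) = 14915 + \left(15 - - \frac{3}{2}\right) = 14915 + \left(15 + \frac{3}{2}\right) = 14915 + \frac{33}{2} = \frac{29863}{2}$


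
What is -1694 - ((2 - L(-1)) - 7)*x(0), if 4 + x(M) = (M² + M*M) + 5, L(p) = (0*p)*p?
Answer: -1689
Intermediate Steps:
L(p) = 0 (L(p) = 0*p = 0)
x(M) = 1 + 2*M² (x(M) = -4 + ((M² + M*M) + 5) = -4 + ((M² + M²) + 5) = -4 + (2*M² + 5) = -4 + (5 + 2*M²) = 1 + 2*M²)
-1694 - ((2 - L(-1)) - 7)*x(0) = -1694 - ((2 - 1*0) - 7)*(1 + 2*0²) = -1694 - ((2 + 0) - 7)*(1 + 2*0) = -1694 - (2 - 7)*(1 + 0) = -1694 - (-5) = -1694 - 1*(-5) = -1694 + 5 = -1689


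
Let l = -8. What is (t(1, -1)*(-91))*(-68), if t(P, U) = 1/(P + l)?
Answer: -884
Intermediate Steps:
t(P, U) = 1/(-8 + P) (t(P, U) = 1/(P - 8) = 1/(-8 + P))
(t(1, -1)*(-91))*(-68) = (-91/(-8 + 1))*(-68) = (-91/(-7))*(-68) = -⅐*(-91)*(-68) = 13*(-68) = -884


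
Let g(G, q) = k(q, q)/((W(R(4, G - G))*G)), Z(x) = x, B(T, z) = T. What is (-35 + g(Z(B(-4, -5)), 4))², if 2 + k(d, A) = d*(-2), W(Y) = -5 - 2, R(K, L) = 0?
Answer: 245025/196 ≈ 1250.1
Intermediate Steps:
W(Y) = -7
k(d, A) = -2 - 2*d (k(d, A) = -2 + d*(-2) = -2 - 2*d)
g(G, q) = -(-2 - 2*q)/(7*G) (g(G, q) = (-2 - 2*q)/((-7*G)) = (-2 - 2*q)*(-1/(7*G)) = -(-2 - 2*q)/(7*G))
(-35 + g(Z(B(-4, -5)), 4))² = (-35 + (2/7)*(1 + 4)/(-4))² = (-35 + (2/7)*(-¼)*5)² = (-35 - 5/14)² = (-495/14)² = 245025/196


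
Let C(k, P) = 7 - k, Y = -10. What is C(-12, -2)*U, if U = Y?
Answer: -190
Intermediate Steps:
U = -10
C(-12, -2)*U = (7 - 1*(-12))*(-10) = (7 + 12)*(-10) = 19*(-10) = -190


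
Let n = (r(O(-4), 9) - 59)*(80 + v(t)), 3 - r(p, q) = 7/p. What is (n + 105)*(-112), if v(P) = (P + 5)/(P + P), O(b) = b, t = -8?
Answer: 1901837/4 ≈ 4.7546e+5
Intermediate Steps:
r(p, q) = 3 - 7/p
v(P) = (5 + P)/(2*P) (v(P) = (5 + P)/((2*P)) = (5 + P)*(1/(2*P)) = (5 + P)/(2*P))
n = -278411/64 (n = ((3 - 7/(-4)) - 59)*(80 + (½)*(5 - 8)/(-8)) = ((3 - 7*(-¼)) - 59)*(80 + (½)*(-⅛)*(-3)) = ((3 + 7/4) - 59)*(80 + 3/16) = (19/4 - 59)*(1283/16) = -217/4*1283/16 = -278411/64 ≈ -4350.2)
(n + 105)*(-112) = (-278411/64 + 105)*(-112) = -271691/64*(-112) = 1901837/4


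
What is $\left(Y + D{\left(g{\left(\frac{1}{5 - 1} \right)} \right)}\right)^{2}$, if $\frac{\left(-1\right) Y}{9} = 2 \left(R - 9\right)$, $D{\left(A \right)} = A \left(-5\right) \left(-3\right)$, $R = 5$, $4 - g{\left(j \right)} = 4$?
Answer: $5184$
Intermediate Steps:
$g{\left(j \right)} = 0$ ($g{\left(j \right)} = 4 - 4 = 0$)
$D{\left(A \right)} = 15 A$ ($D{\left(A \right)} = - 5 A \left(-3\right) = 15 A$)
$Y = 72$ ($Y = - 9 \cdot 2 \left(5 - 9\right) = - 9 \cdot 2 \left(-4\right) = \left(-9\right) \left(-8\right) = 72$)
$\left(Y + D{\left(g{\left(\frac{1}{5 - 1} \right)} \right)}\right)^{2} = \left(72 + 15 \cdot 0\right)^{2} = \left(72 + 0\right)^{2} = 72^{2} = 5184$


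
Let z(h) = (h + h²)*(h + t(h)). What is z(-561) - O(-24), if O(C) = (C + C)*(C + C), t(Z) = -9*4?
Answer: -187555824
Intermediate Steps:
t(Z) = -36
O(C) = 4*C² (O(C) = (2*C)*(2*C) = 4*C²)
z(h) = (-36 + h)*(h + h²) (z(h) = (h + h²)*(h - 36) = (h + h²)*(-36 + h) = (-36 + h)*(h + h²))
z(-561) - O(-24) = -561*(-36 + (-561)² - 35*(-561)) - 4*(-24)² = -561*(-36 + 314721 + 19635) - 4*576 = -561*334320 - 1*2304 = -187553520 - 2304 = -187555824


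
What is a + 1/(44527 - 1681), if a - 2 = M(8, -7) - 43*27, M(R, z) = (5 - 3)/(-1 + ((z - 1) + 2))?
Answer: -347695283/299922 ≈ -1159.3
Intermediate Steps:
M(R, z) = 2/z (M(R, z) = 2/(-1 + ((-1 + z) + 2)) = 2/(-1 + (1 + z)) = 2/z)
a = -8115/7 (a = 2 + (2/(-7) - 43*27) = 2 + (2*(-⅐) - 1161) = 2 + (-2/7 - 1161) = 2 - 8129/7 = -8115/7 ≈ -1159.3)
a + 1/(44527 - 1681) = -8115/7 + 1/(44527 - 1681) = -8115/7 + 1/42846 = -347695283/299922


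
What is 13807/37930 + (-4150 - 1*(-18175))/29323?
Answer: 936830911/1112221390 ≈ 0.84231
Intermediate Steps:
13807/37930 + (-4150 - 1*(-18175))/29323 = 13807*(1/37930) + (-4150 + 18175)*(1/29323) = 13807/37930 + 14025*(1/29323) = 13807/37930 + 14025/29323 = 936830911/1112221390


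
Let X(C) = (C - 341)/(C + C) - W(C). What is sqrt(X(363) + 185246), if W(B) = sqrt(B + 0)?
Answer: sqrt(201732927 - 11979*sqrt(3))/33 ≈ 430.38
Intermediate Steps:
W(B) = sqrt(B)
X(C) = -sqrt(C) + (-341 + C)/(2*C) (X(C) = (C - 341)/(C + C) - sqrt(C) = (-341 + C)/((2*C)) - sqrt(C) = (-341 + C)*(1/(2*C)) - sqrt(C) = (-341 + C)/(2*C) - sqrt(C) = -sqrt(C) + (-341 + C)/(2*C))
sqrt(X(363) + 185246) = sqrt((1/2)*(-341 + 363 - 7986*sqrt(3))/363 + 185246) = sqrt((1/2)*(1/363)*(-341 + 363 - 7986*sqrt(3)) + 185246) = sqrt((1/2)*(1/363)*(22 - 7986*sqrt(3)) + 185246) = sqrt((1/33 - 11*sqrt(3)) + 185246) = sqrt(6113119/33 - 11*sqrt(3))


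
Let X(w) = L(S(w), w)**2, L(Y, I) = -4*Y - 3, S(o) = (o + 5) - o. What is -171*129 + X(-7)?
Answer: -21530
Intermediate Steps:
S(o) = 5 (S(o) = (5 + o) - o = 5)
L(Y, I) = -3 - 4*Y
X(w) = 529 (X(w) = (-3 - 4*5)**2 = (-3 - 20)**2 = (-23)**2 = 529)
-171*129 + X(-7) = -171*129 + 529 = -22059 + 529 = -21530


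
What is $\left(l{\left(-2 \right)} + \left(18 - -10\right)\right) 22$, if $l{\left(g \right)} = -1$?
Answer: $594$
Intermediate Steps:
$\left(l{\left(-2 \right)} + \left(18 - -10\right)\right) 22 = \left(-1 + \left(18 - -10\right)\right) 22 = \left(-1 + \left(18 + 10\right)\right) 22 = \left(-1 + 28\right) 22 = 27 \cdot 22 = 594$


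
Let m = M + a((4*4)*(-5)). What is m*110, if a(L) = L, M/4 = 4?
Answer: -7040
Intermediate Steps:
M = 16 (M = 4*4 = 16)
m = -64 (m = 16 + (4*4)*(-5) = 16 + 16*(-5) = 16 - 80 = -64)
m*110 = -64*110 = -7040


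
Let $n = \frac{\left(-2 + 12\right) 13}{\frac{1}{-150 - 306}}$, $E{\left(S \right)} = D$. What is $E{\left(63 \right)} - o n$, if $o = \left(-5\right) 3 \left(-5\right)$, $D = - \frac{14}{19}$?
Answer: $\frac{84473986}{19} \approx 4.446 \cdot 10^{6}$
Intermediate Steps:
$D = - \frac{14}{19}$ ($D = \left(-14\right) \frac{1}{19} = - \frac{14}{19} \approx -0.73684$)
$E{\left(S \right)} = - \frac{14}{19}$
$n = -59280$ ($n = \frac{10 \cdot 13}{\frac{1}{-456}} = \frac{130}{- \frac{1}{456}} = 130 \left(-456\right) = -59280$)
$o = 75$ ($o = \left(-15\right) \left(-5\right) = 75$)
$E{\left(63 \right)} - o n = - \frac{14}{19} - 75 \left(-59280\right) = - \frac{14}{19} - -4446000 = - \frac{14}{19} + 4446000 = \frac{84473986}{19}$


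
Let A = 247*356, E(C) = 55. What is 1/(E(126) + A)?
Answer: 1/87987 ≈ 1.1365e-5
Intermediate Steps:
A = 87932
1/(E(126) + A) = 1/(55 + 87932) = 1/87987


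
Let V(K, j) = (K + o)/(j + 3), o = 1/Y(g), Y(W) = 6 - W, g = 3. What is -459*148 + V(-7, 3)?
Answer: -611398/9 ≈ -67933.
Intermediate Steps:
o = 1/3 (o = 1/(6 - 1*3) = 1/(6 - 3) = 1/3 ≈ 0.33333)
V(K, j) = (1/3 + K)/(3 + j) (V(K, j) = (K + 1/3)/(j + 3) = (1/3 + K)/(3 + j))
-459*148 + V(-7, 3) = -459*148 + (1/3 - 7)/(3 + 3) = -67932 - 20/3/6 = -67932 + (1/6)*(-20/3) = -67932 - 10/9 = -611398/9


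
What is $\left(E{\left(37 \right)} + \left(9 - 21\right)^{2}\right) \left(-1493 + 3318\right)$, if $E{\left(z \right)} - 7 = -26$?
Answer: $228125$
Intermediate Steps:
$E{\left(z \right)} = -19$ ($E{\left(z \right)} = 7 - 26 = -19$)
$\left(E{\left(37 \right)} + \left(9 - 21\right)^{2}\right) \left(-1493 + 3318\right) = \left(-19 + \left(9 - 21\right)^{2}\right) \left(-1493 + 3318\right) = \left(-19 + \left(-12\right)^{2}\right) 1825 = \left(-19 + 144\right) 1825 = 125 \cdot 1825 = 228125$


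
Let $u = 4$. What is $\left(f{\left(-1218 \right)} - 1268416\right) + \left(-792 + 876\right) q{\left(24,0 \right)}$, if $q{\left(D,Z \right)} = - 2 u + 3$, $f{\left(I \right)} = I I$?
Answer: $214688$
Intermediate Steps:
$f{\left(I \right)} = I^{2}$
$q{\left(D,Z \right)} = -5$ ($q{\left(D,Z \right)} = \left(-2\right) 4 + 3 = -8 + 3 = -5$)
$\left(f{\left(-1218 \right)} - 1268416\right) + \left(-792 + 876\right) q{\left(24,0 \right)} = \left(\left(-1218\right)^{2} - 1268416\right) + \left(-792 + 876\right) \left(-5\right) = \left(1483524 - 1268416\right) + 84 \left(-5\right) = 215108 - 420 = 214688$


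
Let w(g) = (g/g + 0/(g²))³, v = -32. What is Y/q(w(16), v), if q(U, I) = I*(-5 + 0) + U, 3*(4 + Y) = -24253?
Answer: -1055/21 ≈ -50.238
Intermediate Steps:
w(g) = 1 (w(g) = (1 + 0/g²)³ = (1 + 0)³ = 1³ = 1)
Y = -24265/3 (Y = -4 + (⅓)*(-24253) = -4 - 24253/3 = -24265/3 ≈ -8088.3)
q(U, I) = U - 5*I (q(U, I) = I*(-5) + U = -5*I + U = U - 5*I)
Y/q(w(16), v) = -24265/(3*(1 - 5*(-32))) = -24265/(3*(1 + 160)) = -24265/3/161 = -24265/3*1/161 = -1055/21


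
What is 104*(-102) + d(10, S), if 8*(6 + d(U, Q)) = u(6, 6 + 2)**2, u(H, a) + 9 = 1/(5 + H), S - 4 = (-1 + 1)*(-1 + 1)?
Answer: -2566187/242 ≈ -10604.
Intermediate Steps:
S = 4 (S = 4 + (-1 + 1)*(-1 + 1) = 4 + 0*0 = 4 + 0 = 4)
u(H, a) = -9 + 1/(5 + H)
d(U, Q) = 949/242 (d(U, Q) = -6 + ((-44 - 9*6)/(5 + 6))**2/8 = -6 + ((-44 - 54)/11)**2/8 = -6 + ((1/11)*(-98))**2/8 = -6 + (-98/11)**2/8 = -6 + (1/8)*(9604/121) = -6 + 2401/242 = 949/242)
104*(-102) + d(10, S) = 104*(-102) + 949/242 = -10608 + 949/242 = -2566187/242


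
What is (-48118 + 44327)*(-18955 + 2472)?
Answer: 62487053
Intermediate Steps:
(-48118 + 44327)*(-18955 + 2472) = -3791*(-16483) = 62487053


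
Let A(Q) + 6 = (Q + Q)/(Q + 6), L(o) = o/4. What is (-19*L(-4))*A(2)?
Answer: -209/2 ≈ -104.50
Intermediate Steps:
L(o) = o/4 (L(o) = o*(1/4) = o/4)
A(Q) = -6 + 2*Q/(6 + Q) (A(Q) = -6 + (Q + Q)/(Q + 6) = -6 + (2*Q)/(6 + Q) = -6 + 2*Q/(6 + Q))
(-19*L(-4))*A(2) = (-19*(-4)/4)*(4*(-9 - 1*2)/(6 + 2)) = (-19*(-1))*(4*(-9 - 2)/8) = 19*(4*(1/8)*(-11)) = 19*(-11/2) = -209/2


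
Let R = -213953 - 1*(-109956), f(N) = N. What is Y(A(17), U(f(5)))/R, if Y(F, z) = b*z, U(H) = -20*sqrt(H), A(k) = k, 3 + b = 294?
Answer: 5820*sqrt(5)/103997 ≈ 0.12514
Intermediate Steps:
b = 291 (b = -3 + 294 = 291)
R = -103997 (R = -213953 + 109956 = -103997)
Y(F, z) = 291*z
Y(A(17), U(f(5)))/R = (291*(-20*sqrt(5)))/(-103997) = -5820*sqrt(5)*(-1/103997) = 5820*sqrt(5)/103997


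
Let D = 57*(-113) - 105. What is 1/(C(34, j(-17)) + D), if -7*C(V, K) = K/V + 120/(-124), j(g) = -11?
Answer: -7378/48295027 ≈ -0.00015277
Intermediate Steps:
C(V, K) = 30/217 - K/(7*V) (C(V, K) = -(K/V + 120/(-124))/7 = -(K/V + 120*(-1/124))/7 = -(K/V - 30/31)/7 = -(-30/31 + K/V)/7 = 30/217 - K/(7*V))
D = -6546 (D = -6441 - 105 = -6546)
1/(C(34, j(-17)) + D) = 1/((30/217 - ⅐*(-11)/34) - 6546) = 1/((30/217 - ⅐*(-11)*1/34) - 6546) = 1/((30/217 + 11/238) - 6546) = 1/(1361/7378 - 6546) = 1/(-48295027/7378) = -7378/48295027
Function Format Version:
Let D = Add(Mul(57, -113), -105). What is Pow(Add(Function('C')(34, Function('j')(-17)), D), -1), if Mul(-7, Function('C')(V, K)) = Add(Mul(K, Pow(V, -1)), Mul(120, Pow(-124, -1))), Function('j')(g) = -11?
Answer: Rational(-7378, 48295027) ≈ -0.00015277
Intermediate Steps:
Function('C')(V, K) = Add(Rational(30, 217), Mul(Rational(-1, 7), K, Pow(V, -1))) (Function('C')(V, K) = Mul(Rational(-1, 7), Add(Mul(K, Pow(V, -1)), Mul(120, Pow(-124, -1)))) = Mul(Rational(-1, 7), Add(Mul(K, Pow(V, -1)), Mul(120, Rational(-1, 124)))) = Mul(Rational(-1, 7), Add(Mul(K, Pow(V, -1)), Rational(-30, 31))) = Mul(Rational(-1, 7), Add(Rational(-30, 31), Mul(K, Pow(V, -1)))) = Add(Rational(30, 217), Mul(Rational(-1, 7), K, Pow(V, -1))))
D = -6546 (D = Add(-6441, -105) = -6546)
Pow(Add(Function('C')(34, Function('j')(-17)), D), -1) = Pow(Add(Add(Rational(30, 217), Mul(Rational(-1, 7), -11, Pow(34, -1))), -6546), -1) = Pow(Add(Add(Rational(30, 217), Mul(Rational(-1, 7), -11, Rational(1, 34))), -6546), -1) = Pow(Add(Add(Rational(30, 217), Rational(11, 238)), -6546), -1) = Pow(Add(Rational(1361, 7378), -6546), -1) = Pow(Rational(-48295027, 7378), -1) = Rational(-7378, 48295027)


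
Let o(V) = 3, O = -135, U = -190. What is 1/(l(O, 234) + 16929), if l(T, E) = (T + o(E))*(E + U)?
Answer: 1/11121 ≈ 8.9920e-5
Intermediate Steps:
l(T, E) = (-190 + E)*(3 + T) (l(T, E) = (T + 3)*(E - 190) = (3 + T)*(-190 + E) = (-190 + E)*(3 + T))
1/(l(O, 234) + 16929) = 1/((-570 - 190*(-135) + 3*234 + 234*(-135)) + 16929) = 1/((-570 + 25650 + 702 - 31590) + 16929) = 1/(-5808 + 16929) = 1/11121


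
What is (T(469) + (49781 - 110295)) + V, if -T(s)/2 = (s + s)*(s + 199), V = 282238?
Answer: -1031444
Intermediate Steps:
T(s) = -4*s*(199 + s) (T(s) = -2*(s + s)*(s + 199) = -2*2*s*(199 + s) = -4*s*(199 + s))
(T(469) + (49781 - 110295)) + V = (-4*469*(199 + 469) + (49781 - 110295)) + 282238 = (-4*469*668 - 60514) + 282238 = (-1253168 - 60514) + 282238 = -1313682 + 282238 = -1031444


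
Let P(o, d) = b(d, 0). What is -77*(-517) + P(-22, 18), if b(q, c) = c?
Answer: 39809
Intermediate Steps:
P(o, d) = 0
-77*(-517) + P(-22, 18) = -77*(-517) + 0 = 39809 + 0 = 39809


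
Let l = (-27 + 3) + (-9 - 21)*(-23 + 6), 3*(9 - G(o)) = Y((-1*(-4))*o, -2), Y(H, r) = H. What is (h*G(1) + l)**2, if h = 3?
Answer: 259081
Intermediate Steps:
G(o) = 9 - 4*o/3 (G(o) = 9 - (-1*(-4))*o/3 = 9 - 4*o/3)
l = 486 (l = -24 - 30*(-17) = -24 + 510 = 486)
(h*G(1) + l)**2 = (3*(9 - 4/3*1) + 486)**2 = (3*(9 - 4/3) + 486)**2 = (3*(23/3) + 486)**2 = (23 + 486)**2 = 509**2 = 259081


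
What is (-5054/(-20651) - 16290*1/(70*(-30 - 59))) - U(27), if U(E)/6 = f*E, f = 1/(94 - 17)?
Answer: 106934213/141521303 ≈ 0.75560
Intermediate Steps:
f = 1/77 ≈ 0.012987
U(E) = 6*E/77 (U(E) = 6*(E/77) = 6*E/77)
(-5054/(-20651) - 16290*1/(70*(-30 - 59))) - U(27) = (-5054/(-20651) - 16290*1/(70*(-30 - 59))) - 6*27/77 = (-5054*(-1/20651) - 16290/((-89*70))) - 1*162/77 = (5054/20651 - 16290/(-6230)) - 162/77 = (5054/20651 - 16290*(-1/6230)) - 162/77 = (5054/20651 + 1629/623) - 162/77 = 36789121/12865573 - 162/77 = 106934213/141521303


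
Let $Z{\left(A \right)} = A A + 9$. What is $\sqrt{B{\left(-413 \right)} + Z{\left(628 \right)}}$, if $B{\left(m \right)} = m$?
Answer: $2 \sqrt{98495} \approx 627.68$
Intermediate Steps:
$Z{\left(A \right)} = 9 + A^{2}$ ($Z{\left(A \right)} = A^{2} + 9 = 9 + A^{2}$)
$\sqrt{B{\left(-413 \right)} + Z{\left(628 \right)}} = \sqrt{-413 + \left(9 + 628^{2}\right)} = \sqrt{-413 + \left(9 + 394384\right)} = \sqrt{-413 + 394393} = \sqrt{393980} = 2 \sqrt{98495}$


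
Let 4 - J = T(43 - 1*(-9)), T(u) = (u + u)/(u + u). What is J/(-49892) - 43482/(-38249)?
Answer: 2169289197/1908319108 ≈ 1.1368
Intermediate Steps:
T(u) = 1 (T(u) = (2*u)/((2*u)) = (2*u)*(1/(2*u)) = 1)
J = 3 (J = 4 - 1*1 = 4 - 1 = 3)
J/(-49892) - 43482/(-38249) = 3/(-49892) - 43482/(-38249) = 3*(-1/49892) - 43482*(-1/38249) = -3/49892 + 43482/38249 = 2169289197/1908319108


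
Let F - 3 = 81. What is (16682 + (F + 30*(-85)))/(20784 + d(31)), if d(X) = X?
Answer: 14216/20815 ≈ 0.68297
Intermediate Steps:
F = 84 (F = 3 + 81 = 84)
(16682 + (F + 30*(-85)))/(20784 + d(31)) = (16682 + (84 + 30*(-85)))/(20784 + 31) = (16682 + (84 - 2550))/20815 = (16682 - 2466)*(1/20815) = 14216*(1/20815) = 14216/20815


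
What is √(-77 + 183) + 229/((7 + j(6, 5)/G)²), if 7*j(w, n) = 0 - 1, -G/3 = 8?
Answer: 6463296/1385329 + √106 ≈ 14.961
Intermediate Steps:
G = -24 (G = -3*8 = -24)
j(w, n) = -⅐ (j(w, n) = (0 - 1)/7 = (⅐)*(-1) = -⅐)
√(-77 + 183) + 229/((7 + j(6, 5)/G)²) = √(-77 + 183) + 229/((7 - ⅐/(-24))²) = √106 + 229/((7 - ⅐*(-1/24))²) = √106 + 229/((7 + 1/168)²) = √106 + 229/((1177/168)²) = √106 + 229/(1385329/28224) = √106 + 229*(28224/1385329) = √106 + 6463296/1385329 = 6463296/1385329 + √106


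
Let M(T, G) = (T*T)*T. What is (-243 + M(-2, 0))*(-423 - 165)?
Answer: 147588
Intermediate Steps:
M(T, G) = T³ (M(T, G) = T²*T = T³)
(-243 + M(-2, 0))*(-423 - 165) = (-243 + (-2)³)*(-423 - 165) = (-243 - 8)*(-588) = -251*(-588) = 147588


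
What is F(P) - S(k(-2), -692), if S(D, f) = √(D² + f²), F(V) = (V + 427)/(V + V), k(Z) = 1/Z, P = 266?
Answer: 99/76 - √1915457/2 ≈ -690.70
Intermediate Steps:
F(V) = (427 + V)/(2*V) (F(V) = (427 + V)/((2*V)) = (427 + V)*(1/(2*V)) = (427 + V)/(2*V))
F(P) - S(k(-2), -692) = (½)*(427 + 266)/266 - √((1/(-2))² + (-692)²) = (½)*(1/266)*693 - √((-½)² + 478864) = 99/76 - √(¼ + 478864) = 99/76 - √(1915457/4) = 99/76 - √1915457/2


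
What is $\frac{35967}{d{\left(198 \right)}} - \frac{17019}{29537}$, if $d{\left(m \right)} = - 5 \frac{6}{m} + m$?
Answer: $\frac{34946673156}{192847073} \approx 181.21$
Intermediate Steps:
$d{\left(m \right)} = m - \frac{30}{m}$ ($d{\left(m \right)} = - \frac{30}{m} + m = m - \frac{30}{m}$)
$\frac{35967}{d{\left(198 \right)}} - \frac{17019}{29537} = \frac{35967}{198 - \frac{30}{198}} - \frac{17019}{29537} = \frac{35967}{198 - \frac{5}{33}} - \frac{17019}{29537} = \frac{35967}{\frac{6529}{33}} - \frac{17019}{29537} = 35967 \cdot \frac{33}{6529} - \frac{17019}{29537} = \frac{1186911}{6529} - \frac{17019}{29537} = \frac{34946673156}{192847073}$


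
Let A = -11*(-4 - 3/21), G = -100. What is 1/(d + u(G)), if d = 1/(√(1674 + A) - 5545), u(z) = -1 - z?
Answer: 21306457847/2109335484175 + √84259/2109335484175 ≈ 0.010101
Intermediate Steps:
A = 319/7 (A = -11*(-4 - 3*1/21) = -11*(-4 - ⅐) = -11*(-29/7) = 319/7 ≈ 45.571)
d = 1/(-5545 + √84259/7) (d = 1/(√(1674 + 319/7) - 5545) = 1/(√(12037/7) - 5545) = 1/(√84259/7 - 5545) = 1/(-5545 + √84259/7) ≈ -0.00018170)
1/(d + u(G)) = 1/((-38815/215217138 - √84259/215217138) + (-1 - 1*(-100))) = 1/((-38815/215217138 - √84259/215217138) + (-1 + 100)) = 1/((-38815/215217138 - √84259/215217138) + 99) = 1/(21306457847/215217138 - √84259/215217138)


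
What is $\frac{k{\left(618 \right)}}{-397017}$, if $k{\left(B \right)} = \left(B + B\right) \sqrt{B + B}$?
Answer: $- \frac{824 \sqrt{309}}{132339} \approx -0.10945$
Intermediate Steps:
$k{\left(B \right)} = 2 \sqrt{2} B^{\frac{3}{2}}$ ($k{\left(B \right)} = 2 B \sqrt{2 B} = 2 B \sqrt{2} \sqrt{B} = 2 \sqrt{2} B^{\frac{3}{2}}$)
$\frac{k{\left(618 \right)}}{-397017} = \frac{2 \sqrt{2} \cdot 618^{\frac{3}{2}}}{-397017} = 2 \sqrt{2} \cdot 618 \sqrt{618} \left(- \frac{1}{397017}\right) = 2472 \sqrt{309} \left(- \frac{1}{397017}\right) = - \frac{824 \sqrt{309}}{132339}$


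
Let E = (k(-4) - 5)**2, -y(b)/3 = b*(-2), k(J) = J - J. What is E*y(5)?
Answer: 750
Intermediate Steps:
k(J) = 0
y(b) = 6*b (y(b) = -3*b*(-2) = -(-6)*b = 6*b)
E = 25 (E = (0 - 5)**2 = (-5)**2 = 25)
E*y(5) = 25*(6*5) = 25*30 = 750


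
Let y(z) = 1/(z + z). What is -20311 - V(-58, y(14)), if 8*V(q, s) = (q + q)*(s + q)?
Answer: -1184483/56 ≈ -21151.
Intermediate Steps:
y(z) = 1/(2*z)
V(q, s) = q*(q + s)/4 (V(q, s) = ((q + q)*(s + q))/8 = ((2*q)*(q + s))/8 = (2*q*(q + s))/8 = q*(q + s)/4)
-20311 - V(-58, y(14)) = -20311 - (-58)*(-58 + (½)/14)/4 = -20311 - (-58)*(-58 + (½)*(1/14))/4 = -20311 - (-58)*(-58 + 1/28)/4 = -20311 - (-58)*(-1623)/(4*28) = -20311 - 1*47067/56 = -20311 - 47067/56 = -1184483/56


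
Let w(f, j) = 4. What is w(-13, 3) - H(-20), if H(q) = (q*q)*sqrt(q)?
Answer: 4 - 800*I*sqrt(5) ≈ 4.0 - 1788.9*I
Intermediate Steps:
H(q) = q**(5/2) (H(q) = q**2*sqrt(q) = q**(5/2))
w(-13, 3) - H(-20) = 4 - (-20)**(5/2) = 4 - 800*I*sqrt(5)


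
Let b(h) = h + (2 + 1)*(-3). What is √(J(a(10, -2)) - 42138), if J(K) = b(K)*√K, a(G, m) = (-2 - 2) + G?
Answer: √(-42138 - 3*√6) ≈ 205.29*I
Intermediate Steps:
b(h) = -9 + h (b(h) = h + 3*(-3) = h - 9 = -9 + h)
a(G, m) = -4 + G
J(K) = √K*(-9 + K) (J(K) = (-9 + K)*√K = √K*(-9 + K))
√(J(a(10, -2)) - 42138) = √(√(-4 + 10)*(-9 + (-4 + 10)) - 42138) = √(√6*(-9 + 6) - 42138) = √(√6*(-3) - 42138) = √(-3*√6 - 42138) = √(-42138 - 3*√6)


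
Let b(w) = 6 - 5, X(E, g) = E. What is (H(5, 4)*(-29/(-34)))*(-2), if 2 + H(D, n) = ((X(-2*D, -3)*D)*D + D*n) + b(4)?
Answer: 6699/17 ≈ 394.06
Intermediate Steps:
b(w) = 1
H(D, n) = -1 - 2*D**3 + D*n (H(D, n) = -2 + ((((-2*D)*D)*D + D*n) + 1) = -2 + (((-2*D**2)*D + D*n) + 1) = -2 + ((-2*D**3 + D*n) + 1) = -2 + (1 - 2*D**3 + D*n) = -1 - 2*D**3 + D*n)
(H(5, 4)*(-29/(-34)))*(-2) = ((-1 - 2*5**3 + 5*4)*(-29/(-34)))*(-2) = ((-1 - 2*125 + 20)*(-29*(-1/34)))*(-2) = ((-1 - 250 + 20)*(29/34))*(-2) = -231*29/34*(-2) = -6699/34*(-2) = 6699/17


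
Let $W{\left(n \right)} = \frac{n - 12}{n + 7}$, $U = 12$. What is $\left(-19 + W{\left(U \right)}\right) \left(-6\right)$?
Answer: $114$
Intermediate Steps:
$W{\left(n \right)} = \frac{-12 + n}{7 + n}$
$\left(-19 + W{\left(U \right)}\right) \left(-6\right) = \left(-19 + \frac{-12 + 12}{7 + 12}\right) \left(-6\right) = \left(-19 + \frac{1}{19} \cdot 0\right) \left(-6\right) = \left(-19 + 0\right) \left(-6\right) = \left(-19\right) \left(-6\right) = 114$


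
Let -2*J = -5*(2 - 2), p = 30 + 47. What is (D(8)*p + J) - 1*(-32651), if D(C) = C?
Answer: 33267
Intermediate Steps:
p = 77
J = 0 (J = -(-5)*(2 - 2)/2 = -(-5)*0/2 = -½*0 = 0)
(D(8)*p + J) - 1*(-32651) = (8*77 + 0) - 1*(-32651) = (616 + 0) + 32651 = 616 + 32651 = 33267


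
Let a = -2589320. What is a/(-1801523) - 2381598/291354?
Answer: -31018375741/4604218703 ≈ -6.7369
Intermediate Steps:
a/(-1801523) - 2381598/291354 = -2589320/(-1801523) - 2381598/291354 = -2589320*(-1/1801523) - 2381598*1/291354 = 136280/94817 - 396933/48559 = -31018375741/4604218703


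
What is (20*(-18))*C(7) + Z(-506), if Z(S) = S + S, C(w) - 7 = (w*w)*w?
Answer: -127012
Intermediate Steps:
C(w) = 7 + w³ (C(w) = 7 + (w*w)*w = 7 + w²*w = 7 + w³)
Z(S) = 2*S
(20*(-18))*C(7) + Z(-506) = (20*(-18))*(7 + 7³) + 2*(-506) = -360*(7 + 343) - 1012 = -360*350 - 1012 = -126000 - 1012 = -127012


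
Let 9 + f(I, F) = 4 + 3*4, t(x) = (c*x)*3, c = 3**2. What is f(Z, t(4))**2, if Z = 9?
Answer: 49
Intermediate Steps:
c = 9
t(x) = 27*x (t(x) = (9*x)*3 = 27*x)
f(I, F) = 7 (f(I, F) = -9 + (4 + 3*4) = -9 + (4 + 12) = -9 + 16 = 7)
f(Z, t(4))**2 = 7**2 = 49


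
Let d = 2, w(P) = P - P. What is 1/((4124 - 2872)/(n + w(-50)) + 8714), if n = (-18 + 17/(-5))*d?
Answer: 107/929268 ≈ 0.00011514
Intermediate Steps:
w(P) = 0
n = -214/5 (n = (-18 + 17/(-5))*2 = (-18 + 17*(-1/5))*2 = (-18 - 17/5)*2 = -107/5*2 = -214/5 ≈ -42.800)
1/((4124 - 2872)/(n + w(-50)) + 8714) = 1/((4124 - 2872)/(-214/5 + 0) + 8714) = 1/(1252/(-214/5) + 8714) = 1/(1252*(-5/214) + 8714) = 1/(-3130/107 + 8714) = 1/(929268/107) = 107/929268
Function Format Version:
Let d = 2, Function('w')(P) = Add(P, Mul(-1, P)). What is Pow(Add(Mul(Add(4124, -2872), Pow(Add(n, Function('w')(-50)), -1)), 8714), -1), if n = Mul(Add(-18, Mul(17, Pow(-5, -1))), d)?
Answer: Rational(107, 929268) ≈ 0.00011514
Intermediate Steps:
Function('w')(P) = 0
n = Rational(-214, 5) (n = Mul(Add(-18, Mul(17, Pow(-5, -1))), 2) = Mul(Add(-18, Mul(17, Rational(-1, 5))), 2) = Mul(Add(-18, Rational(-17, 5)), 2) = Mul(Rational(-107, 5), 2) = Rational(-214, 5) ≈ -42.800)
Pow(Add(Mul(Add(4124, -2872), Pow(Add(n, Function('w')(-50)), -1)), 8714), -1) = Pow(Add(Mul(Add(4124, -2872), Pow(Add(Rational(-214, 5), 0), -1)), 8714), -1) = Pow(Add(Mul(1252, Pow(Rational(-214, 5), -1)), 8714), -1) = Pow(Add(Mul(1252, Rational(-5, 214)), 8714), -1) = Pow(Add(Rational(-3130, 107), 8714), -1) = Pow(Rational(929268, 107), -1) = Rational(107, 929268)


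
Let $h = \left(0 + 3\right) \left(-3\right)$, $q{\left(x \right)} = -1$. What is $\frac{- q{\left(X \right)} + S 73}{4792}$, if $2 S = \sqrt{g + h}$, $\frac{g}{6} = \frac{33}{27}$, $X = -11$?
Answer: $\frac{1}{4792} + \frac{73 i \sqrt{15}}{28752} \approx 0.00020868 + 0.0098333 i$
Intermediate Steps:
$h = -9$ ($h = 3 \left(-3\right) = -9$)
$g = \frac{22}{3}$ ($g = 6 \cdot \frac{33}{27} = 6 \cdot 33 \cdot \frac{1}{27} = 6 \cdot \frac{11}{9} = \frac{22}{3} \approx 7.3333$)
$S = \frac{i \sqrt{15}}{6}$ ($S = \frac{\sqrt{\frac{22}{3} - 9}}{2} = \frac{\sqrt{- \frac{5}{3}}}{2} = \frac{\frac{1}{3} i \sqrt{15}}{2} = \frac{i \sqrt{15}}{6} \approx 0.6455 i$)
$\frac{- q{\left(X \right)} + S 73}{4792} = \frac{\left(-1\right) \left(-1\right) + \frac{i \sqrt{15}}{6} \cdot 73}{4792} = \left(1 + \frac{73 i \sqrt{15}}{6}\right) \frac{1}{4792} = \frac{1}{4792} + \frac{73 i \sqrt{15}}{28752}$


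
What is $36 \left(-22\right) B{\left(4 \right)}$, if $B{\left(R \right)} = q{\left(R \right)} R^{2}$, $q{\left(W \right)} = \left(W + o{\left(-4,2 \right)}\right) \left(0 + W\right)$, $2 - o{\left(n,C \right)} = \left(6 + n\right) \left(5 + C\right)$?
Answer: $405504$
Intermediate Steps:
$o{\left(n,C \right)} = 2 - \left(5 + C\right) \left(6 + n\right)$ ($o{\left(n,C \right)} = 2 - \left(6 + n\right) \left(5 + C\right) = 2 - \left(5 + C\right) \left(6 + n\right)$)
$q{\left(W \right)} = W \left(-12 + W\right)$ ($q{\left(W \right)} = \left(W - \left(20 - 8\right)\right) \left(0 + W\right) = \left(W + \left(-28 - 12 + 20 + 8\right)\right) W = \left(W - 12\right) W = \left(-12 + W\right) W = W \left(-12 + W\right)$)
$B{\left(R \right)} = R^{3} \left(-12 + R\right)$ ($B{\left(R \right)} = R \left(-12 + R\right) R^{2} = R^{3} \left(-12 + R\right)$)
$36 \left(-22\right) B{\left(4 \right)} = 36 \left(-22\right) 4^{3} \left(-12 + 4\right) = - 792 \cdot 64 \left(-8\right) = \left(-792\right) \left(-512\right) = 405504$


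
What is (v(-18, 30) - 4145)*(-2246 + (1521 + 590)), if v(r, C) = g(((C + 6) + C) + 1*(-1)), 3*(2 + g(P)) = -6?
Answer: 560115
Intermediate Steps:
g(P) = -4 (g(P) = -2 + (⅓)*(-6) = -2 - 2 = -4)
v(r, C) = -4
(v(-18, 30) - 4145)*(-2246 + (1521 + 590)) = (-4 - 4145)*(-2246 + (1521 + 590)) = -4149*(-2246 + 2111) = -4149*(-135) = 560115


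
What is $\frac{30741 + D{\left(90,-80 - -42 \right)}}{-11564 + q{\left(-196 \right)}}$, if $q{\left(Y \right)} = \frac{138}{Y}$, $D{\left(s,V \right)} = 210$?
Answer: $- \frac{3033198}{1133341} \approx -2.6763$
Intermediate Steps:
$\frac{30741 + D{\left(90,-80 - -42 \right)}}{-11564 + q{\left(-196 \right)}} = \frac{30741 + 210}{-11564 + \frac{138}{-196}} = \frac{30951}{-11564 + 138 \left(- \frac{1}{196}\right)} = \frac{30951}{-11564 - \frac{69}{98}} = \frac{30951}{- \frac{1133341}{98}} = 30951 \left(- \frac{98}{1133341}\right) = - \frac{3033198}{1133341}$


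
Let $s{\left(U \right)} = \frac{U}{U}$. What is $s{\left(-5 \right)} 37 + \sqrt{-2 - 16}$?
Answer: $37 + 3 i \sqrt{2} \approx 37.0 + 4.2426 i$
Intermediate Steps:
$s{\left(U \right)} = 1$
$s{\left(-5 \right)} 37 + \sqrt{-2 - 16} = 1 \cdot 37 + \sqrt{-2 - 16} = 37 + \sqrt{-18} = 37 + 3 i \sqrt{2}$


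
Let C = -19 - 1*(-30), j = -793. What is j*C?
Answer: -8723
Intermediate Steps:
C = 11 (C = -19 + 30 = 11)
j*C = -793*11 = -8723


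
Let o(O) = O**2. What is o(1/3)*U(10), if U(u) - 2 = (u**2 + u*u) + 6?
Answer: 208/9 ≈ 23.111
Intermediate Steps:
U(u) = 8 + 2*u**2 (U(u) = 2 + ((u**2 + u*u) + 6) = 2 + ((u**2 + u**2) + 6) = 2 + (2*u**2 + 6) = 2 + (6 + 2*u**2) = 8 + 2*u**2)
o(1/3)*U(10) = (1/3)**2*(8 + 2*10**2) = ((1/3)*1)**2*(8 + 2*100) = (1/3)**2*(8 + 200) = (1/9)*208 = 208/9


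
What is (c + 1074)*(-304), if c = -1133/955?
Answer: -311459248/955 ≈ -3.2614e+5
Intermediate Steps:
c = -1133/955 (c = -1133*1/955 = -1133/955 ≈ -1.1864)
(c + 1074)*(-304) = (-1133/955 + 1074)*(-304) = (1024537/955)*(-304) = -311459248/955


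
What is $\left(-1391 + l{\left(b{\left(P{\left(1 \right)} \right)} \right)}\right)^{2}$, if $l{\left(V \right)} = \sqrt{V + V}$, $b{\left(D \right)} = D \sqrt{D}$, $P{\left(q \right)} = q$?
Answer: $\left(1391 - \sqrt{2}\right)^{2} \approx 1.9309 \cdot 10^{6}$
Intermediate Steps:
$b{\left(D \right)} = D^{\frac{3}{2}}$
$l{\left(V \right)} = \sqrt{2} \sqrt{V}$ ($l{\left(V \right)} = \sqrt{2 V} = \sqrt{2} \sqrt{V}$)
$\left(-1391 + l{\left(b{\left(P{\left(1 \right)} \right)} \right)}\right)^{2} = \left(-1391 + \sqrt{2} \sqrt{1^{\frac{3}{2}}}\right)^{2} = \left(-1391 + \sqrt{2} \sqrt{1}\right)^{2} = \left(-1391 + \sqrt{2} \cdot 1\right)^{2} = \left(-1391 + \sqrt{2}\right)^{2}$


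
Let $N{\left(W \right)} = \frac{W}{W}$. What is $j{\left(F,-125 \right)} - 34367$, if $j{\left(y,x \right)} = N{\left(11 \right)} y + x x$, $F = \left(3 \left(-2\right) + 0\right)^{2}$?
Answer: $-18706$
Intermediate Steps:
$F = 36$ ($F = \left(-6 + 0\right)^{2} = \left(-6\right)^{2} = 36$)
$N{\left(W \right)} = 1$
$j{\left(y,x \right)} = y + x^{2}$ ($j{\left(y,x \right)} = 1 y + x x = y + x^{2}$)
$j{\left(F,-125 \right)} - 34367 = \left(36 + \left(-125\right)^{2}\right) - 34367 = \left(36 + 15625\right) - 34367 = 15661 - 34367 = -18706$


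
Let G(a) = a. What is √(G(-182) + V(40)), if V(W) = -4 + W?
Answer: I*√146 ≈ 12.083*I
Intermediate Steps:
√(G(-182) + V(40)) = √(-182 + (-4 + 40)) = √(-182 + 36) = √(-146) = I*√146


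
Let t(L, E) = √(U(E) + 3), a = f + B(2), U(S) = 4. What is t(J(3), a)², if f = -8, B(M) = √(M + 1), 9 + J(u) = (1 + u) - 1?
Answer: 7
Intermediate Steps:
J(u) = -9 + u (J(u) = -9 + ((1 + u) - 1) = -9 + u)
B(M) = √(1 + M)
a = -8 + √3 (a = -8 + √(1 + 2) = -8 + √3 ≈ -6.2680)
t(L, E) = √7 (t(L, E) = √(4 + 3) = √7)
t(J(3), a)² = (√7)² = 7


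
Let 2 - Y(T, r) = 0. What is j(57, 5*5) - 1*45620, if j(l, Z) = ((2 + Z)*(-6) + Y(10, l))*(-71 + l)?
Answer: -43380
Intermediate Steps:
Y(T, r) = 2 (Y(T, r) = 2 - 1*0 = 2 + 0 = 2)
j(l, Z) = (-71 + l)*(-10 - 6*Z) (j(l, Z) = ((2 + Z)*(-6) + 2)*(-71 + l) = ((-12 - 6*Z) + 2)*(-71 + l) = (-10 - 6*Z)*(-71 + l) = (-71 + l)*(-10 - 6*Z))
j(57, 5*5) - 1*45620 = (710 - 10*57 + 426*(5*5) - 6*5*5*57) - 1*45620 = (710 - 570 + 426*25 - 6*25*57) - 45620 = (710 - 570 + 10650 - 8550) - 45620 = 2240 - 45620 = -43380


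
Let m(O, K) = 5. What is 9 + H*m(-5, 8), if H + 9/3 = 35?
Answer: 169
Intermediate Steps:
H = 32 (H = -3 + 35 = 32)
9 + H*m(-5, 8) = 9 + 32*5 = 9 + 160 = 169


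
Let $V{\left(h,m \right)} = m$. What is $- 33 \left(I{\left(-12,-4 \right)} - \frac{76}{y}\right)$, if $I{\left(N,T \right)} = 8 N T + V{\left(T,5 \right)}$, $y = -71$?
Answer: $- \frac{913935}{71} \approx -12872.0$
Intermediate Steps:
$I{\left(N,T \right)} = 5 + 8 N T$ ($I{\left(N,T \right)} = 8 N T + 5 = 5 + 8 N T$)
$- 33 \left(I{\left(-12,-4 \right)} - \frac{76}{y}\right) = - 33 \left(\left(5 + 8 \left(-12\right) \left(-4\right)\right) - \frac{76}{-71}\right) = - 33 \left(\left(5 + 384\right) - - \frac{76}{71}\right) = - 33 \left(389 + \frac{76}{71}\right) = \left(-33\right) \frac{27695}{71} = - \frac{913935}{71}$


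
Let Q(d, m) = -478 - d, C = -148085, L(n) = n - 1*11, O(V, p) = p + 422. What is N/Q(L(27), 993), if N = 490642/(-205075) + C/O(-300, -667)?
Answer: -864237831/709149350 ≈ -1.2187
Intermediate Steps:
O(V, p) = 422 + p
L(n) = -11 + n (L(n) = n - 11 = -11 + n)
N = 864237831/1435525 (N = 490642/(-205075) - 148085/(422 - 667) = 490642*(-1/205075) - 148085/(-245) = -490642/205075 - 148085*(-1/245) = -490642/205075 + 4231/7 = 864237831/1435525 ≈ 602.04)
N/Q(L(27), 993) = 864237831/(1435525*(-478 - (-11 + 27))) = 864237831/(1435525*(-478 - 1*16)) = 864237831/(1435525*(-478 - 16)) = (864237831/1435525)/(-494) = (864237831/1435525)*(-1/494) = -864237831/709149350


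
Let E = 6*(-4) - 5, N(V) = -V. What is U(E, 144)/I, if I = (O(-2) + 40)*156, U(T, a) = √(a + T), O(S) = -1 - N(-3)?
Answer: √115/5616 ≈ 0.0019095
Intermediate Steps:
O(S) = -4 (O(S) = -1 - (-1)*(-3) = -1 - 1*3 = -1 - 3 = -4)
E = -29 (E = -24 - 5 = -29)
U(T, a) = √(T + a)
I = 5616 (I = (-4 + 40)*156 = 36*156 = 5616)
U(E, 144)/I = √(-29 + 144)/5616 = √115*(1/5616) = √115/5616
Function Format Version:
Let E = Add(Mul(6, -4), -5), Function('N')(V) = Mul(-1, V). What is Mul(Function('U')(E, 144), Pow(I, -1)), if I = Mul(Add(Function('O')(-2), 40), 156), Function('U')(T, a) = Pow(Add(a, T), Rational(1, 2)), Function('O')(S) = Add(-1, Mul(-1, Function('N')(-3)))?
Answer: Mul(Rational(1, 5616), Pow(115, Rational(1, 2))) ≈ 0.0019095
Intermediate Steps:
Function('O')(S) = -4 (Function('O')(S) = Add(-1, Mul(-1, Mul(-1, -3))) = Add(-1, Mul(-1, 3)) = Add(-1, -3) = -4)
E = -29 (E = Add(-24, -5) = -29)
Function('U')(T, a) = Pow(Add(T, a), Rational(1, 2))
I = 5616 (I = Mul(Add(-4, 40), 156) = Mul(36, 156) = 5616)
Mul(Function('U')(E, 144), Pow(I, -1)) = Mul(Pow(Add(-29, 144), Rational(1, 2)), Pow(5616, -1)) = Mul(Pow(115, Rational(1, 2)), Rational(1, 5616)) = Mul(Rational(1, 5616), Pow(115, Rational(1, 2)))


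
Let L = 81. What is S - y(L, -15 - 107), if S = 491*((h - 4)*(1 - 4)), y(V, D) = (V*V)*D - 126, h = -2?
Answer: 809406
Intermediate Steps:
y(V, D) = -126 + D*V² (y(V, D) = V²*D - 126 = D*V² - 126 = -126 + D*V²)
S = 8838 (S = 491*((-2 - 4)*(1 - 4)) = 491*(-6*(-3)) = 491*18 = 8838)
S - y(L, -15 - 107) = 8838 - (-126 + (-15 - 107)*81²) = 8838 - (-126 - 122*6561) = 8838 - (-126 - 800442) = 8838 - 1*(-800568) = 8838 + 800568 = 809406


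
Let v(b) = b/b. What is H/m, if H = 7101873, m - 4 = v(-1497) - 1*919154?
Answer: -2367291/306383 ≈ -7.7266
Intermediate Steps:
v(b) = 1
m = -919149 (m = 4 + (1 - 1*919154) = 4 + (1 - 919154) = 4 - 919153 = -919149)
H/m = 7101873/(-919149) = 7101873*(-1/919149) = -2367291/306383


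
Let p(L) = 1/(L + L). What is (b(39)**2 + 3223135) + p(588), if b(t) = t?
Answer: 3792195457/1176 ≈ 3.2247e+6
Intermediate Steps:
p(L) = 1/(2*L)
(b(39)**2 + 3223135) + p(588) = (39**2 + 3223135) + (1/2)/588 = (1521 + 3223135) + (1/2)*(1/588) = 3224656 + 1/1176 = 3792195457/1176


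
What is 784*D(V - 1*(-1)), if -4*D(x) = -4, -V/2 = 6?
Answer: 784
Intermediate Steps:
V = -12 (V = -2*6 = -12)
D(x) = 1 (D(x) = -1/4*(-4) = 1)
784*D(V - 1*(-1)) = 784*1 = 784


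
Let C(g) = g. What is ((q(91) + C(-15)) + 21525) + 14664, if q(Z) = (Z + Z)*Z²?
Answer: 1543316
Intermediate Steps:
q(Z) = 2*Z³ (q(Z) = (2*Z)*Z² = 2*Z³)
((q(91) + C(-15)) + 21525) + 14664 = ((2*91³ - 15) + 21525) + 14664 = ((2*753571 - 15) + 21525) + 14664 = ((1507142 - 15) + 21525) + 14664 = (1507127 + 21525) + 14664 = 1528652 + 14664 = 1543316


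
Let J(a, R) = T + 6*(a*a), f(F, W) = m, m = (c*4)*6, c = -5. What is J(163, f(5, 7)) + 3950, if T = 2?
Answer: 163366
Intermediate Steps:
m = -120 (m = -5*4*6 = -20*6 = -120)
f(F, W) = -120
J(a, R) = 2 + 6*a² (J(a, R) = 2 + 6*(a*a) = 2 + 6*a²)
J(163, f(5, 7)) + 3950 = (2 + 6*163²) + 3950 = (2 + 6*26569) + 3950 = (2 + 159414) + 3950 = 159416 + 3950 = 163366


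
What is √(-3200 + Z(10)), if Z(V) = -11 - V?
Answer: I*√3221 ≈ 56.754*I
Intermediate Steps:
√(-3200 + Z(10)) = √(-3200 + (-11 - 1*10)) = √(-3200 + (-11 - 10)) = √(-3200 - 21) = √(-3221) = I*√3221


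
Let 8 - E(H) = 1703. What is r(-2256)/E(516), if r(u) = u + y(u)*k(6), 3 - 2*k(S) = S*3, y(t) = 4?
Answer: 762/565 ≈ 1.3487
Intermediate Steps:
E(H) = -1695 (E(H) = 8 - 1*1703 = 8 - 1703 = -1695)
k(S) = 3/2 - 3*S/2 (k(S) = 3/2 - S*3/2 = 3/2 - 3*S/2)
r(u) = -30 + u (r(u) = u + 4*(3/2 - 3/2*6) = u + 4*(3/2 - 9) = u + 4*(-15/2) = u - 30 = -30 + u)
r(-2256)/E(516) = (-30 - 2256)/(-1695) = -2286*(-1/1695) = 762/565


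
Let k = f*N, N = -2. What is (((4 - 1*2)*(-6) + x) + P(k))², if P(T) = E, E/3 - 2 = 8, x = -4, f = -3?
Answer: 196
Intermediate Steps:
E = 30 (E = 6 + 3*8 = 6 + 24 = 30)
k = 6 (k = -3*(-2) = 6)
P(T) = 30
(((4 - 1*2)*(-6) + x) + P(k))² = (((4 - 1*2)*(-6) - 4) + 30)² = (((4 - 2)*(-6) - 4) + 30)² = ((2*(-6) - 4) + 30)² = ((-12 - 4) + 30)² = (-16 + 30)² = 14² = 196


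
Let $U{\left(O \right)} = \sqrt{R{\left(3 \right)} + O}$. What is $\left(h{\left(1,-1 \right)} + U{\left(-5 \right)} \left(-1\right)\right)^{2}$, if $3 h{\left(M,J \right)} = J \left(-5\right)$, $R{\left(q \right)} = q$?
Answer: $\frac{7}{9} - \frac{10 i \sqrt{2}}{3} \approx 0.77778 - 4.714 i$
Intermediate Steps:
$h{\left(M,J \right)} = - \frac{5 J}{3}$ ($h{\left(M,J \right)} = \frac{J \left(-5\right)}{3} = \frac{\left(-5\right) J}{3} = - \frac{5 J}{3}$)
$U{\left(O \right)} = \sqrt{3 + O}$
$\left(h{\left(1,-1 \right)} + U{\left(-5 \right)} \left(-1\right)\right)^{2} = \left(\left(- \frac{5}{3}\right) \left(-1\right) + \sqrt{3 - 5} \left(-1\right)\right)^{2} = \left(\frac{5}{3} + \sqrt{-2} \left(-1\right)\right)^{2} = \left(\frac{5}{3} + i \sqrt{2} \left(-1\right)\right)^{2} = \left(\frac{5}{3} - i \sqrt{2}\right)^{2}$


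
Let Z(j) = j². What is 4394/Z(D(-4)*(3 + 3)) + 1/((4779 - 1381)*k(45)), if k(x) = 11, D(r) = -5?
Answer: 20529979/4205025 ≈ 4.8822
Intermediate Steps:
4394/Z(D(-4)*(3 + 3)) + 1/((4779 - 1381)*k(45)) = 4394/((-5*(3 + 3))²) + 1/((4779 - 1381)*11) = 4394/((-5*6)²) + (1/11)/3398 = 4394/((-30)²) + (1/3398)*(1/11) = 4394/900 + 1/37378 = 4394*(1/900) + 1/37378 = 2197/450 + 1/37378 = 20529979/4205025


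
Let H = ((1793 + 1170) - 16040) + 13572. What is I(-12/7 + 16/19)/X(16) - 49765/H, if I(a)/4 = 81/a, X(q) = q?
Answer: -5684719/45936 ≈ -123.75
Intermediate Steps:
I(a) = 324/a (I(a) = 4*(81/a) = 324/a)
H = 495 (H = (2963 - 16040) + 13572 = -13077 + 13572 = 495)
I(-12/7 + 16/19)/X(16) - 49765/H = (324/(-12/7 + 16/19))/16 - 49765/495 = (324/(-12*1/7 + 16*(1/19)))*(1/16) - 49765*1/495 = (324/(-12/7 + 16/19))*(1/16) - 9953/99 = (324/(-116/133))*(1/16) - 9953/99 = (324*(-133/116))*(1/16) - 9953/99 = -10773/29*1/16 - 9953/99 = -10773/464 - 9953/99 = -5684719/45936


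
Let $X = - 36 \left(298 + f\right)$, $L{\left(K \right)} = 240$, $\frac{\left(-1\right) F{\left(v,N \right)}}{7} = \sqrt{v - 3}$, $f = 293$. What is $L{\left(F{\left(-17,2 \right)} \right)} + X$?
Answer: $-21036$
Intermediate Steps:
$F{\left(v,N \right)} = - 7 \sqrt{-3 + v}$ ($F{\left(v,N \right)} = - 7 \sqrt{v - 3} = - 7 \sqrt{-3 + v}$)
$X = -21276$ ($X = - 36 \left(298 + 293\right) = \left(-36\right) 591 = -21276$)
$L{\left(F{\left(-17,2 \right)} \right)} + X = 240 - 21276 = -21036$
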